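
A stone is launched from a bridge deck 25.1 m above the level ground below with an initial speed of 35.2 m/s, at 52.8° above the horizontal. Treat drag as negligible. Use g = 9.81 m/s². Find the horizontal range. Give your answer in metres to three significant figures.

138 m

Horizontal component vₓ = 35.20 cos 52.8° = 21.28 m/s; vertical v_y0 = 35.20 sin 52.8° = 28.04 m/s.
Vertical motion (up positive, ground at y = 0): 4.905 t² − (28.04) t − 25.1 = 0, so t = (28.04 + √(28.04² + 2·9.81·25.1)) / 9.81 = (28.04 + 35.76) / 9.81 = 6.503 s.
Horizontal distance: R = vₓ t = 21.28 × 6.503 = 138.4 m.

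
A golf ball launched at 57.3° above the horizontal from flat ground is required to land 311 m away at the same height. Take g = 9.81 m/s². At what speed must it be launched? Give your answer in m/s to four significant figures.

57.93 m/s

On level ground R = v₀² sin 2θ / g ⇒ v₀ = √(gR / sin 2θ).
v₀ = √(9.81 × 311 / sin 114.6°) = √(3051 / 0.9092) = √3355.5 = 57.93 m/s.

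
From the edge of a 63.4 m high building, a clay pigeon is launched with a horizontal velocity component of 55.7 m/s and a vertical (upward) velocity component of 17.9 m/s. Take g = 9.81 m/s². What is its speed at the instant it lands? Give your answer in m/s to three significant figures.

68.3 m/s

Vertical motion (up positive, ground at y = 0): 4.905 t² − (17.90) t − 63.4 = 0, so t = (17.90 + √(17.90² + 2·9.81·63.4)) / 9.81 = (17.90 + 39.55) / 9.81 = 5.856 s.
Vertical velocity at impact: v_y = v_y0 − g t = 17.90 − 9.81 × 5.856 = −39.55 m/s.
Speed: |v| = √(vₓ² + v_y²) = √(55.70² + 39.55²) = 68.31 m/s.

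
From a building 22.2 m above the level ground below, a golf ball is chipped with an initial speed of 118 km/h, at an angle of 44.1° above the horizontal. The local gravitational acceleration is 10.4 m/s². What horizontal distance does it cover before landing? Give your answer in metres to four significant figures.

Convert: 118 km/h = 118/3.6 = 32.78 m/s.
Components: vₓ = 32.78 cos 44.1° = 23.54 m/s, v_y0 = 32.78 sin 44.1° = 22.81 m/s.
Vertical motion (up positive, ground at y = 0): 5.200 t² − (22.81) t − 22.2 = 0, so t = (22.81 + √(22.81² + 2·10.4·22.2)) / 10.4 = (22.81 + 31.34) / 10.4 = 5.207 s.
Horizontal distance: R = vₓ t = 23.54 × 5.207 = 122.6 m.

122.6 m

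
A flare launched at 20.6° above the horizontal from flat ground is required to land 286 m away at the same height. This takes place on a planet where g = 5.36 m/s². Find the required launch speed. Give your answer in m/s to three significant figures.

48.2 m/s

From R = (v₀² / g) sin 2θ: v₀ = √(gR / sin 2θ).
v₀ = √(5.36 × 286 / sin 41.20°) = √(1533 / 0.6587) = √2327.3 = 48.24 m/s.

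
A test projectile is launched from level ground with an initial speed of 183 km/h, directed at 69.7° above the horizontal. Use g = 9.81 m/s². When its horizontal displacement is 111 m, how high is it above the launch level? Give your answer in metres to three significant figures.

106 m

Convert: 183 km/h = 183/3.6 = 50.83 m/s.
Horizontal component vₓ = 50.83 cos 69.7° = 17.64 m/s; vertical v_y0 = 50.83 sin 69.7° = 47.68 m/s.
x = vₓ t ⇒ t = 111/17.64 = 6.294 s.
Height: y = v_y0 t − ½ g t² = 47.68 × 6.294 − 4.905 × 6.294² = 300.1 − 194.3 = 105.8 m.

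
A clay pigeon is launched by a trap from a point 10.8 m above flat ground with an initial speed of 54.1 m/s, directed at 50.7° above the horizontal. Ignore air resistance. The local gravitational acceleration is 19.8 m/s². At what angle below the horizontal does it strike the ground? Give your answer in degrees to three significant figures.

Horizontal component vₓ = 54.10 cos 50.7° = 34.27 m/s; vertical v_y0 = 54.10 sin 50.7° = 41.86 m/s.
Vertical motion (up positive, ground at y = 0): 9.900 t² − (41.86) t − 10.8 = 0, so t = (41.86 + √(41.86² + 2·19.8·10.8)) / 19.8 = (41.86 + 46.69) / 19.8 = 4.473 s.
At impact: v_y = v_y0 − g t = −46.69 m/s; vₓ = 34.27 m/s.
Angle below horizontal: arctan(|v_y|/vₓ) = arctan(46.69/34.27) = 53.73°.

53.7°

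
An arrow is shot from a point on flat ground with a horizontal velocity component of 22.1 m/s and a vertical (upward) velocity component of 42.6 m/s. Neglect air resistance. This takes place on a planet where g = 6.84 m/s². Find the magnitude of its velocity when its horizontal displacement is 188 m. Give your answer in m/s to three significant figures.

27.0 m/s

x = vₓ t ⇒ t = 188/22.10 = 8.507 s.
Vertical velocity there: v_y = v_y0 − g t = 42.60 − 6.84 × 8.507 = −15.59 m/s.
Speed: √(vₓ² + v_y²) = √(22.10² + 15.59²) = 27.04 m/s.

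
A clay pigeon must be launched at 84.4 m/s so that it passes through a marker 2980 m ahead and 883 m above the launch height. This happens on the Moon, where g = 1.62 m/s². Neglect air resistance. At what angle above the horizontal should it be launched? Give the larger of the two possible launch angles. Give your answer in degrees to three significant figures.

63.7°

Trajectory: y = x tanθ − g x² (1 + tan²θ)/(2v₀²). With x = 2980, y = 883, v₀ = 84.4, g = 1.62:
1010 tan²θ − 2980 tanθ + (1893) = 0.
tanθ = [2980 ± √(2980² − 4 × 1010 × (1893))] / (2 × 1010) = (2980 ± 1111) / 2020, giving tanθ = 0.9253 or 2.026.
θ = 42.78° or 63.73°; the larger is 63.73°.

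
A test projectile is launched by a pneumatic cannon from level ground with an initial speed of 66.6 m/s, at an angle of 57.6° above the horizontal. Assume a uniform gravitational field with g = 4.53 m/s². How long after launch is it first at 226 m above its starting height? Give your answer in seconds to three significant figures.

5.04 s

Components: vₓ = 66.60 cos 57.6° = 35.69 m/s, v_y0 = 66.60 sin 57.6° = 56.23 m/s.
Height y(t) = 56.23 t − 2.265 t² = 226 gives 2.265 t² − 56.23 t + 226 = 0.
Quadratic formula: t = (56.23 ± √1114.5) / 4.53 = (56.23 ± 33.38) / 4.53 → t = 5.044 s or 19.78 s.
The first (ascending) time is 5.044 s.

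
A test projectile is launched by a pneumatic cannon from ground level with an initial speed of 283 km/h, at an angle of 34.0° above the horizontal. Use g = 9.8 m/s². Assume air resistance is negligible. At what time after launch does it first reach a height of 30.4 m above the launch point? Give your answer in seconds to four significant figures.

0.7551 s

Convert: 283 km/h = 283/3.6 = 78.61 m/s.
Horizontal component vₓ = 78.61 cos 34.0° = 65.17 m/s; vertical v_y0 = 78.61 sin 34.0° = 43.96 m/s.
Height y(t) = 43.96 t − 4.900 t² = 30.4 gives 4.900 t² − 43.96 t + 30.4 = 0.
t = [43.96 ± √(43.96² − 2·9.80·30.4)] / 9.80 = (43.96 ± 36.56) / 9.80, so t = 0.7551 s or t = 8.216 s.
The first (ascending) time is 0.7551 s.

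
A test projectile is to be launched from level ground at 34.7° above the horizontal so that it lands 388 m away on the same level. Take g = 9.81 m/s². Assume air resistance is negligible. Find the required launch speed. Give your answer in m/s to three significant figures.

63.8 m/s

From R = (v₀² / g) sin 2θ: v₀ = √(gR / sin 2θ).
v₀ = √(9.81 × 388 / sin 69.40°) = √(3806 / 0.9361) = √4066.3 = 63.77 m/s.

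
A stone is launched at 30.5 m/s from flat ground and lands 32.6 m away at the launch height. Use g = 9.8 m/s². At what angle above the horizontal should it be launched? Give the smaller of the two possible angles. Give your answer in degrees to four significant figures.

10.04°

Level-ground range R = v₀² sin(2θ)/g ⇒ sin(2θ) = gR/v₀² = 9.80 × 32.6 / 30.5² = 0.3434.
2θ = 20.09° or 180° − 20.09° = 159.9°, so θ = 10.04° or 79.96°.
The smaller angle is 10.04°.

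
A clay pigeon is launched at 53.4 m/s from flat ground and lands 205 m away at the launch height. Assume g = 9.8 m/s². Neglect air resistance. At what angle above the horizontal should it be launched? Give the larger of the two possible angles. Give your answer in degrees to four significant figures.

R = v₀² sin 2θ / g gives sin 2θ = gR/v₀² = 9.80·205/53.4² = 0.7045.
2θ = 44.79° or 180° − 44.79° = 135.2°, so θ = 22.40° or 67.60°.
The larger angle is 67.60°.

67.60°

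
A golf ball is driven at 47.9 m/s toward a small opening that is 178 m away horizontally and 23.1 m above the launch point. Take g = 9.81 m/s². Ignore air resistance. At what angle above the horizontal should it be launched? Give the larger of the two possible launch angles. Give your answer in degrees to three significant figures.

Trajectory: y = x tanθ − g x² (1 + tan²θ)/(2v₀²). With x = 178, y = 23.1, v₀ = 47.9, g = 9.81:
67.73 tan²θ − 178 tanθ + (90.83) = 0.
tanθ = [178 ± √(178² − 4 × 67.73 × (90.83))] / (2 × 67.73) = (178 ± 84.11) / 135.5, giving tanθ = 0.6931 or 1.935.
θ = 34.73° or 62.67°; the larger is 62.67°.

62.7°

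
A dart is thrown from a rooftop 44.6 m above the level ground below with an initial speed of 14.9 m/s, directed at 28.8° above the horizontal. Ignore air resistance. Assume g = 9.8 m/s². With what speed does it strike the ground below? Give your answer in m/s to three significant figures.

Components: vₓ = 14.90 cos 28.8° = 13.06 m/s, v_y0 = 14.90 sin 28.8° = 7.178 m/s.
With up positive and y = 0 at the ground: y(t) = 44.6 + (7.178) t − 4.900 t². Setting y = 0 and taking the positive root: t = [7.178 + √(7.178² + 2·9.80·44.6)] / 9.80 = (7.178 + 30.43) / 9.80 = 3.837 s.
Vertical velocity at impact: v_y = v_y0 − g t = 7.178 − 9.80 × 3.837 = −30.43 m/s.
Speed: |v| = √(vₓ² + v_y²) = √(13.06² + 30.43²) = 33.11 m/s.

33.1 m/s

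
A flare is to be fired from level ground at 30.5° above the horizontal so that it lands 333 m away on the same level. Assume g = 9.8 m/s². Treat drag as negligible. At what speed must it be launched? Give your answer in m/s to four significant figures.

Level-ground range: R = v₀² sin(2θ)/g, so v₀ = √(gR / sin 2θ).
v₀ = √(9.80 × 333 / sin 61.00°) = √(3263 / 0.8746) = √3731.2 = 61.08 m/s.

61.08 m/s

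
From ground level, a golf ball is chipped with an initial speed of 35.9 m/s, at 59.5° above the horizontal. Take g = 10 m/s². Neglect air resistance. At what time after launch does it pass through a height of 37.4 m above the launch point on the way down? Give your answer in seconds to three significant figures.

4.54 s

Resolve: vₓ = 35.90 cos 59.5° = 18.22 m/s and v_y0 = 35.90 sin 59.5° = 30.93 m/s.
Height y(t) = 30.93 t − 5.000 t² = 37.4 gives 5.000 t² − 30.93 t + 37.4 = 0.
Quadratic formula: t = (30.93 ± √208.82) / 10.0 = (30.93 ± 14.45) / 10.0 → t = 1.648 s or 4.538 s.
The descending-branch root is 4.538 s.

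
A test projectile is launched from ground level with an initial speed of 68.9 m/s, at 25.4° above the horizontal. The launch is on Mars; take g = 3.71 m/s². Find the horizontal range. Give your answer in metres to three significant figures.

vₓ = 68.90 cos 25.4° = 62.24 m/s; v_y0 = 68.90 sin 25.4° = 29.55 m/s.
Flight time T = 2 v_y0 / g = 15.93 s.
Horizontal distance R = vₓ T = 62.24 × 15.93 = 991.6 m.

992 m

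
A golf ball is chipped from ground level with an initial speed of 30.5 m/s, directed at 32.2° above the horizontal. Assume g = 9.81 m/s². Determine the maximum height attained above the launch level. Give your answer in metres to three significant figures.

13.5 m

vₓ = 30.50 cos 32.2° = 25.81 m/s; v_y0 = 30.50 sin 32.2° = 16.25 m/s.
Peak height H = v_y0² / (2g) = 264.15 / 19.62 = 13.46 m.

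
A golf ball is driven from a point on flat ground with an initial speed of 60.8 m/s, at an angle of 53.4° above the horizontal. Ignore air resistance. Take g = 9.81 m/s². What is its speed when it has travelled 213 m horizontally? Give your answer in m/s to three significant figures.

37.3 m/s

Components: vₓ = 60.80 cos 53.4° = 36.25 m/s, v_y0 = 60.80 sin 53.4° = 48.81 m/s.
x = vₓ t ⇒ t = 213/36.25 = 5.876 s.
Vertical velocity there: v_y = v_y0 − g t = 48.81 − 9.81 × 5.876 = −8.830 m/s.
Speed: √(vₓ² + v_y²) = √(36.25² + 8.830²) = 37.31 m/s.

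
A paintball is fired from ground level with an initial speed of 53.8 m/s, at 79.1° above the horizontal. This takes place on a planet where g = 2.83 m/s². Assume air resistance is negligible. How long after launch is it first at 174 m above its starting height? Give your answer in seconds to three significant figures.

3.65 s

vₓ = 53.80 cos 79.1° = 10.17 m/s; v_y0 = 53.80 sin 79.1° = 52.83 m/s.
Height y(t) = 52.83 t − 1.415 t² = 174 gives 1.415 t² − 52.83 t + 174 = 0.
t = [52.83 ± √(52.83² − 2·2.83·174)] / 2.83 = (52.83 ± 42.50) / 2.83, so t = 3.651 s or t = 33.68 s.
The first (ascending) time is 3.651 s.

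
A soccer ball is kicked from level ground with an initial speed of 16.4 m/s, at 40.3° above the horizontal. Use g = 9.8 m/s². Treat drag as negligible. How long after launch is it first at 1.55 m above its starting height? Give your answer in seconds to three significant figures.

Horizontal component vₓ = 16.40 cos 40.3° = 12.51 m/s; vertical v_y0 = 16.40 sin 40.3° = 10.61 m/s.
Set y = v_y0 t − ½ g t² = 1.55: 4.900 t² − 10.61 t + 1.55 = 0.
Quadratic formula: t = (10.61 ± √82.136) / 9.80 = (10.61 ± 9.063) / 9.80 → t = 0.1576 s or 2.007 s.
The first (ascending) time is 0.1576 s.

0.158 s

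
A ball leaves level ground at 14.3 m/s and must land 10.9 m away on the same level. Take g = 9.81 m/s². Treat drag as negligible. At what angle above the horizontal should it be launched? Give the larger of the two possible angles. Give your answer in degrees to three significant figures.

R = v₀² sin 2θ / g gives sin 2θ = gR/v₀² = 9.81·10.9/14.3² = 0.5229.
2θ = 31.53° or 180° − 31.53° = 148.5°, so θ = 15.76° or 74.24°.
The larger angle is 74.24°.

74.2°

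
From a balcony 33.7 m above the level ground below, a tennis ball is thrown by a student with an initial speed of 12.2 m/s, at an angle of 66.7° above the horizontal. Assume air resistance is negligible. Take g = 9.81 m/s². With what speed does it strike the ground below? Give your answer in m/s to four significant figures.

vₓ = 12.20 cos 66.7° = 4.826 m/s; v_y0 = 12.20 sin 66.7° = 11.21 m/s.
Vertical motion (up positive, ground at y = 0): 4.905 t² − (11.21) t − 33.7 = 0, so t = (11.21 + √(11.21² + 2·9.81·33.7)) / 9.81 = (11.21 + 28.05) / 9.81 = 4.001 s.
Vertical velocity at impact: v_y = v_y0 − g t = 11.21 − 9.81 × 4.001 = −28.05 m/s.
Speed: |v| = √(vₓ² + v_y²) = √(4.826² + 28.05²) = 28.46 m/s.

28.46 m/s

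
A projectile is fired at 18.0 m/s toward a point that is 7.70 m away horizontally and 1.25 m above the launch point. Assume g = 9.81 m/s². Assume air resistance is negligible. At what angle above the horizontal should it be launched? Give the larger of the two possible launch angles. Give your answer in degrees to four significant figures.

Trajectory: y = x tanθ − g x² (1 + tan²θ)/(2v₀²). With x = 7.70, y = 1.25, v₀ = 18.0, g = 9.81:
0.8976 tan²θ − 7.70 tanθ + (2.148) = 0.
tanθ = [7.70 ± √(7.70² − 4 × 0.8976 × (2.148))] / (2 × 0.8976) = (7.70 ± 7.182) / 1.795, giving tanθ = 0.2886 or 8.290.
θ = 16.10° or 83.12°; the larger is 83.12°.

83.12°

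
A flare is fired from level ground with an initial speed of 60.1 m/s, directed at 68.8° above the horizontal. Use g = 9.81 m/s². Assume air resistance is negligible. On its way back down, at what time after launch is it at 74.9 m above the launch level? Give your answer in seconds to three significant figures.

9.88 s

Components: vₓ = 60.10 cos 68.8° = 21.73 m/s, v_y0 = 60.10 sin 68.8° = 56.03 m/s.
Require v_y0 t − ½ g t² = 74.9, i.e. 4.905 t² − 56.03 t + 74.9 = 0.
t = [56.03 ± √(56.03² − 2·9.81·74.9)] / 9.81 = (56.03 ± 40.87) / 9.81, so t = 1.546 s or t = 9.878 s.
The descending-branch root is 9.878 s.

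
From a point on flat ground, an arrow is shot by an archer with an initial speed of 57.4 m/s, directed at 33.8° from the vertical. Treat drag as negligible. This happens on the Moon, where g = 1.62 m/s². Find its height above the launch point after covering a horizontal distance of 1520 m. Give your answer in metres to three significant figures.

Horizontal component vₓ = 57.40 sin 33.8° = 31.93 m/s; vertical v_y0 = 57.40 cos 33.8° = 47.70 m/s.
Time to reach x = 1520 m: t = x/vₓ = 1520/31.93 = 47.60 s.
Height: y = v_y0 t − ½ g t² = 47.70 × 47.60 − 0.8100 × 47.60² = 2271 − 1835 = 435.1 m.

435 m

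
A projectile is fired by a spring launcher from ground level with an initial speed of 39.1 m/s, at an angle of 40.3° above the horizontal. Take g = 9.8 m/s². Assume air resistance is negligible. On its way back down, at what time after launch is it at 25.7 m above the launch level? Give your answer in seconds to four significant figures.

vₓ = 39.10 cos 40.3° = 29.82 m/s; v_y0 = 39.10 sin 40.3° = 25.29 m/s.
Height y(t) = 25.29 t − 4.900 t² = 25.7 gives 4.900 t² − 25.29 t + 25.7 = 0.
Quadratic formula: t = (25.29 ± √135.84) / 9.80 = (25.29 ± 11.65) / 9.80 → t = 1.391 s or 3.770 s.
The descending-branch root is 3.770 s.

3.770 s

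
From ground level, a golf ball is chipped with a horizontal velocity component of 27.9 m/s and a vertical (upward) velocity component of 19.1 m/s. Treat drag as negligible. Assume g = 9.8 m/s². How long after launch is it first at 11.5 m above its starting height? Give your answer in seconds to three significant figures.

Set y = v_y0 t − ½ g t² = 11.5: 4.900 t² − 19.10 t + 11.5 = 0.
Quadratic formula: t = (19.10 ± √139.41) / 9.80 = (19.10 ± 11.81) / 9.80 → t = 0.7442 s or 3.154 s.
The first (ascending) time is 0.7442 s.

0.744 s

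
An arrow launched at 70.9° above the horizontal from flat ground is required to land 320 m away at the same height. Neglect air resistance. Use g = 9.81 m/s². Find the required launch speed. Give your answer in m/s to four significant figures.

71.25 m/s

From R = (v₀² / g) sin 2θ: v₀ = √(gR / sin 2θ).
v₀ = √(9.81 × 320 / sin 141.8°) = √(3139 / 0.6184) = √5076.3 = 71.25 m/s.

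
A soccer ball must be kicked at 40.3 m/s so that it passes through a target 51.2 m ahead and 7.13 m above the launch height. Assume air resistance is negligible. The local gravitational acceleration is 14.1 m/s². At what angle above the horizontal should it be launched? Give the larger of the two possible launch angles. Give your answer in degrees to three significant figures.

76.3°

Trajectory: y = x tanθ − g x² (1 + tan²θ)/(2v₀²). With x = 51.2, y = 7.13, v₀ = 40.3, g = 14.1:
11.38 tan²θ − 51.2 tanθ + (18.51) = 0.
tanθ = [51.2 ± √(51.2² − 4 × 11.38 × (18.51))] / (2 × 11.38) = (51.2 ± 42.18) / 22.76, giving tanθ = 0.3964 or 4.103.
θ = 21.63° or 76.30°; the larger is 76.30°.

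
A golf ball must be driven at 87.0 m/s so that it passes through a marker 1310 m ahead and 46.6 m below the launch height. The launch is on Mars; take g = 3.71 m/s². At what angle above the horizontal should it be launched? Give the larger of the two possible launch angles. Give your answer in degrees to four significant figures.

Trajectory: y = x tanθ − g x² (1 + tan²θ)/(2v₀²). With x = 1310, y = −46.6, v₀ = 87.0, g = 3.71:
420.6 tan²θ − 1310 tanθ + (374.0) = 0.
tanθ = [1310 ± √(1310² − 4 × 420.6 × (374.0))] / (2 × 420.6) = (1310 ± 1043) / 841.2, giving tanθ = 0.3179 or 2.797.
θ = 17.64° or 70.33°; the larger is 70.33°.

70.33°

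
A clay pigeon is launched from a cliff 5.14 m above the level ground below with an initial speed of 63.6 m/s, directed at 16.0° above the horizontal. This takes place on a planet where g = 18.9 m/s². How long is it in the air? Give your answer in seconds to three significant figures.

Components: vₓ = 63.60 cos 16.0° = 61.14 m/s, v_y0 = 63.60 sin 16.0° = 17.53 m/s.
With up positive and y = 0 at the ground: y(t) = 5.14 + (17.53) t − 9.450 t². Setting y = 0 and taking the positive root: t = [17.53 + √(17.53² + 2·18.9·5.14)] / 18.9 = (17.53 + 22.40) / 18.9 = 2.113 s.

2.11 s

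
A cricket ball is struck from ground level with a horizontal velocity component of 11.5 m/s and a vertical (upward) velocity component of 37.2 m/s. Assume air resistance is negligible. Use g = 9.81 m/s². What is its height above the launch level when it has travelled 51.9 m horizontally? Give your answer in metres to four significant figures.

x = vₓ t ⇒ t = 51.9/11.50 = 4.513 s.
Height: y = v_y0 t − ½ g t² = 37.20 × 4.513 − 4.905 × 4.513² = 167.9 − 99.90 = 67.98 m.

67.98 m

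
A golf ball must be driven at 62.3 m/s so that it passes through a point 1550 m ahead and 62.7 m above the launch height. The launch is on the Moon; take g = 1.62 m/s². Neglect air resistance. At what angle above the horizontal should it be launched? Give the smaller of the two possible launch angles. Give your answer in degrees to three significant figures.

Trajectory: y = x tanθ − g x² (1 + tan²θ)/(2v₀²). With x = 1550, y = 62.7, v₀ = 62.3, g = 1.62:
501.4 tan²θ − 1550 tanθ + (564.1) = 0.
tanθ = [1550 ± √(1550² − 4 × 501.4 × (564.1))] / (2 × 501.4) = (1550 ± 1127) / 1003, giving tanθ = 0.4214 or 2.670.
θ = 22.85° or 69.47°; the smaller is 22.85°.

22.8°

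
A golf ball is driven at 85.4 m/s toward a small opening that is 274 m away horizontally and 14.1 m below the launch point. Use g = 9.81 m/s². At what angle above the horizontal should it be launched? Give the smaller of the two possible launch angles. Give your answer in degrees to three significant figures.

Trajectory: y = x tanθ − g x² (1 + tan²θ)/(2v₀²). With x = 274, y = −14.1, v₀ = 85.4, g = 9.81:
50.49 tan²θ − 274 tanθ + (36.39) = 0.
tanθ = [274 ± √(274² − 4 × 50.49 × (36.39))] / (2 × 50.49) = (274 ± 260.2) / 101.0, giving tanθ = 0.1362 or 5.290.
θ = 7.758° or 79.30°; the smaller is 7.758°.

7.76°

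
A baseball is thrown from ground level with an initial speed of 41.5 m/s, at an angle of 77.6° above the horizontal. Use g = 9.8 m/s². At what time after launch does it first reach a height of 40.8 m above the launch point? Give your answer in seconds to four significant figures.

1.173 s

Resolve: vₓ = 41.50 cos 77.6° = 8.912 m/s and v_y0 = 41.50 sin 77.6° = 40.53 m/s.
Require v_y0 t − ½ g t² = 40.8, i.e. 4.900 t² − 40.53 t + 40.8 = 0.
t = [40.53 ± √(40.53² − 2·9.80·40.8)] / 9.80 = (40.53 ± 29.04) / 9.80, so t = 1.173 s or t = 7.099 s.
The first (ascending) time is 1.173 s.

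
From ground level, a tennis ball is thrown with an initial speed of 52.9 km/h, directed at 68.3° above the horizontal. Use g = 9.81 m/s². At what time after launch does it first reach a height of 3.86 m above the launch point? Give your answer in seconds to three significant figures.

Convert: 52.9 km/h = 52.9/3.6 = 14.69 m/s.
Components: vₓ = 14.69 cos 68.3° = 5.433 m/s, v_y0 = 14.69 sin 68.3° = 13.65 m/s.
Set y = v_y0 t − ½ g t² = 3.86: 4.905 t² − 13.65 t + 3.86 = 0.
t = [13.65 ± √(13.65² − 2·9.81·3.86)] / 9.81 = (13.65 ± 10.52) / 9.81, so t = 0.3194 s or t = 2.464 s.
The first (ascending) time is 0.3194 s.

0.319 s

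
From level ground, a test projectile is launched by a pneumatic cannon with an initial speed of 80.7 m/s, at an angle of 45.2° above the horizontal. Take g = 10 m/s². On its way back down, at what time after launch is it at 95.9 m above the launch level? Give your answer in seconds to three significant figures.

Components: vₓ = 80.70 cos 45.2° = 56.86 m/s, v_y0 = 80.70 sin 45.2° = 57.26 m/s.
Height y(t) = 57.26 t − 5.000 t² = 95.9 gives 5.000 t² − 57.26 t + 95.9 = 0.
t = [57.26 ± √(57.26² − 2·10.0·95.9)] / 10.0 = (57.26 ± 36.89) / 10.0, so t = 2.037 s or t = 9.415 s.
The descending-branch root is 9.415 s.

9.42 s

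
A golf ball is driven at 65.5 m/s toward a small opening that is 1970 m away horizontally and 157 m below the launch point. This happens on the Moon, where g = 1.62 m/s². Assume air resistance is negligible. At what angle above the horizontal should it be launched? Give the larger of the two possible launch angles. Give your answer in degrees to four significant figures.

66.99°

Trajectory: y = x tanθ − g x² (1 + tan²θ)/(2v₀²). With x = 1970, y = −157, v₀ = 65.5, g = 1.62:
732.7 tan²θ − 1970 tanθ + (575.7) = 0.
tanθ = [1970 ± √(1970² − 4 × 732.7 × (575.7))] / (2 × 732.7) = (1970 ± 1481) / 1465, giving tanθ = 0.3336 or 2.355.
θ = 18.45° or 66.99°; the larger is 66.99°.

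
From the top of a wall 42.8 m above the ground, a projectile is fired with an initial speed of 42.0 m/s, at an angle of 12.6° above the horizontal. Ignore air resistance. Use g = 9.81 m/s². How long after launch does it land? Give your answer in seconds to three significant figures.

4.03 s

vₓ = 42.00 cos 12.6° = 40.99 m/s; v_y0 = 42.00 sin 12.6° = 9.162 m/s.
Vertical motion (up positive, ground at y = 0): 4.905 t² − (9.162) t − 42.8 = 0, so t = (9.162 + √(9.162² + 2·9.81·42.8)) / 9.81 = (9.162 + 30.39) / 9.81 = 4.032 s.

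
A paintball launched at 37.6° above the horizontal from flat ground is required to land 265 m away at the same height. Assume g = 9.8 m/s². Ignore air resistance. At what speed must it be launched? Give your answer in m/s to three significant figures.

On level ground R = v₀² sin 2θ / g ⇒ v₀ = √(gR / sin 2θ).
v₀ = √(9.80 × 265 / sin 75.20°) = √(2597 / 0.9668) = √2686.1 = 51.83 m/s.

51.8 m/s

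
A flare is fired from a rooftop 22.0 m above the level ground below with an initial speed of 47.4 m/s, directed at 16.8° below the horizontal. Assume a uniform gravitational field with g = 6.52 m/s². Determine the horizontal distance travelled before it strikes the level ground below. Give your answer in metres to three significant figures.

vₓ = 47.40 cos 16.8° = 45.38 m/s; v_y0 = −13.70 m/s (downward).
The projectile lands when y = 22.0 + (−13.70) t − ½·6.52·t² = 0. Positive root: t = (−13.70 + √(13.70² + 2·6.52·22.0)) / 6.52 = (−13.70 + 21.78) / 6.52 = 1.240 s.
Horizontal distance: R = vₓ t = 45.38 × 1.240 = 56.27 m.

56.3 m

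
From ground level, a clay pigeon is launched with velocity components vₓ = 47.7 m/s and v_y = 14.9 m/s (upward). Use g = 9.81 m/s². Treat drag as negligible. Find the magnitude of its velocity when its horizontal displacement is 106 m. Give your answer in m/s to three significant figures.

48.2 m/s

x = vₓ t ⇒ t = 106/47.70 = 2.222 s.
Vertical velocity there: v_y = v_y0 − g t = 14.90 − 9.81 × 2.222 = −6.900 m/s.
Speed: √(vₓ² + v_y²) = √(47.70² + 6.900²) = 48.20 m/s.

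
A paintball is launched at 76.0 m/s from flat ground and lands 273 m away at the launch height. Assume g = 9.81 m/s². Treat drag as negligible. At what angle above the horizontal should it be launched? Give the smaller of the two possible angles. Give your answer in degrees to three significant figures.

From R = (v₀²/g) sin 2θ: sin 2θ = 9.81 × 273 / 5776.0 = 0.4637.
2θ = 27.62° or 180° − 27.62° = 152.4°, so θ = 13.81° or 76.19°.
The smaller angle is 13.81°.

13.8°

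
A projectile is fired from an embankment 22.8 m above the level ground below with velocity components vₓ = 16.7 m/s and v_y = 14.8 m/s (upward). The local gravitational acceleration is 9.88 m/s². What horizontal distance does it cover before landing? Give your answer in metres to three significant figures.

With up positive and y = 0 at the ground: y(t) = 22.8 + (14.80) t − 4.940 t². Setting y = 0 and taking the positive root: t = [14.80 + √(14.80² + 2·9.88·22.8)] / 9.88 = (14.80 + 25.88) / 9.88 = 4.117 s.
Horizontal distance: R = vₓ t = 16.70 × 4.117 = 68.75 m.

68.8 m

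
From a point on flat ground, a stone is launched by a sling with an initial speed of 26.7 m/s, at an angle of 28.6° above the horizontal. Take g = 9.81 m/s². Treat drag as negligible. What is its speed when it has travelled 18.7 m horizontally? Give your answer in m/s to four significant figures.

23.96 m/s

Horizontal component vₓ = 26.70 cos 28.6° = 23.44 m/s; vertical v_y0 = 26.70 sin 28.6° = 12.78 m/s.
Time to reach x = 18.7 m: t = x/vₓ = 18.7/23.44 = 0.7977 s.
Vertical velocity there: v_y = v_y0 − g t = 12.78 − 9.81 × 0.7977 = 4.956 m/s.
Speed: √(vₓ² + v_y²) = √(23.44² + 4.956²) = 23.96 m/s.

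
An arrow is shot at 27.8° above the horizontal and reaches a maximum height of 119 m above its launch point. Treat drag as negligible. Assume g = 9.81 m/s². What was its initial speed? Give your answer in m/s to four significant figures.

At the peak v_y = 0, so v_y0 = √(2gH) = √(2 × 9.81 × 119) = 48.32 m/s.
v_y0 = v₀ sin θ ⇒ v₀ = 48.32 / sin 27.8° = 103.6 m/s.

103.6 m/s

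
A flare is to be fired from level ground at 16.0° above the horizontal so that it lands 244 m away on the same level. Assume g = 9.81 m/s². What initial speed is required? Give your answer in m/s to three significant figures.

67.2 m/s

From R = (v₀² / g) sin 2θ: v₀ = √(gR / sin 2θ).
v₀ = √(9.81 × 244 / sin 32.00°) = √(2394 / 0.5299) = √4517.0 = 67.21 m/s.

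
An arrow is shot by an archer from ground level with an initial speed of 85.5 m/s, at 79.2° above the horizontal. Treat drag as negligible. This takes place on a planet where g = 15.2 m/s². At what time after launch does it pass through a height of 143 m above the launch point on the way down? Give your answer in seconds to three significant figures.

Components: vₓ = 85.50 cos 79.2° = 16.02 m/s, v_y0 = 85.50 sin 79.2° = 83.99 m/s.
Set y = v_y0 t − ½ g t² = 143: 7.600 t² − 83.99 t + 143 = 0.
t = [83.99 ± √(83.99² − 2·15.2·143)] / 15.2 = (83.99 ± 52.02) / 15.2, so t = 2.103 s or t = 8.948 s.
The descending-branch root is 8.948 s.

8.95 s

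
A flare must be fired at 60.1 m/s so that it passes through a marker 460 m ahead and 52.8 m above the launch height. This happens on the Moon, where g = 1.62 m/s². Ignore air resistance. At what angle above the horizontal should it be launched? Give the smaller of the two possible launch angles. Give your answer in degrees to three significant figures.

12.6°

Trajectory: y = x tanθ − g x² (1 + tan²θ)/(2v₀²). With x = 460, y = 52.8, v₀ = 60.1, g = 1.62:
47.45 tan²θ − 460 tanθ + (100.3) = 0.
tanθ = [460 ± √(460² − 4 × 47.45 × (100.3))] / (2 × 47.45) = (460 ± 438.8) / 94.90, giving tanθ = 0.2231 or 9.471.
θ = 12.58° or 83.97°; the smaller is 12.58°.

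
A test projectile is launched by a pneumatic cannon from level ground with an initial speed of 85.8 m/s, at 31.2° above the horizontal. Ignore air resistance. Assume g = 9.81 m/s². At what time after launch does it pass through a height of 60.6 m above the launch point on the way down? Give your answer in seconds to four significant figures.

Resolve: vₓ = 85.80 cos 31.2° = 73.39 m/s and v_y0 = 85.80 sin 31.2° = 44.45 m/s.
Require v_y0 t − ½ g t² = 60.6, i.e. 4.905 t² − 44.45 t + 60.6 = 0.
t = [44.45 ± √(44.45² − 2·9.81·60.6)] / 9.81 = (44.45 ± 28.05) / 9.81, so t = 1.672 s or t = 7.390 s.
The descending-branch root is 7.390 s.

7.390 s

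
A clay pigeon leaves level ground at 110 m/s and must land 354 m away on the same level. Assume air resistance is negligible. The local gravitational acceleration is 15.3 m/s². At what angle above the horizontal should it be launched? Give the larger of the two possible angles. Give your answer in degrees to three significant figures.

From R = (v₀²/g) sin 2θ: sin 2θ = 15.3 × 354 / 12100 = 0.4476.
2θ = 26.59° or 180° − 26.59° = 153.4°, so θ = 13.30° or 76.70°.
The larger angle is 76.70°.

76.7°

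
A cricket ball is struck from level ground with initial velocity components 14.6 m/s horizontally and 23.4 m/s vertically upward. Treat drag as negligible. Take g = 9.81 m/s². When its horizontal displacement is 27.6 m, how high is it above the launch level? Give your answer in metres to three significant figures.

x = vₓ t ⇒ t = 27.6/14.60 = 1.890 s.
Height: y = v_y0 t − ½ g t² = 23.40 × 1.890 − 4.905 × 1.890² = 44.24 − 17.53 = 26.71 m.

26.7 m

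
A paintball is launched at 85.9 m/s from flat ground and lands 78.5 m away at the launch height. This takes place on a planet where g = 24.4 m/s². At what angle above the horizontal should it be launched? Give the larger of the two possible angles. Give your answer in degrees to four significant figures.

From R = (v₀²/g) sin 2θ: sin 2θ = 24.4 × 78.5 / 7378.8 = 0.2596.
2θ = 15.05° or 180° − 15.05° = 165.0°, so θ = 7.523° or 82.48°.
The larger angle is 82.48°.

82.48°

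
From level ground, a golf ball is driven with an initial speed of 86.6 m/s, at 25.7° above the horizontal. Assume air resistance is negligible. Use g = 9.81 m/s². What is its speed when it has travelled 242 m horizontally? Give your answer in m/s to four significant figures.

Resolve: vₓ = 86.60 cos 25.7° = 78.03 m/s and v_y0 = 86.60 sin 25.7° = 37.55 m/s.
Time to reach x = 242 m: t = x/vₓ = 242/78.03 = 3.101 s.
Vertical velocity there: v_y = v_y0 − g t = 37.55 − 9.81 × 3.101 = 7.132 m/s.
Speed: √(vₓ² + v_y²) = √(78.03² + 7.132²) = 78.36 m/s.

78.36 m/s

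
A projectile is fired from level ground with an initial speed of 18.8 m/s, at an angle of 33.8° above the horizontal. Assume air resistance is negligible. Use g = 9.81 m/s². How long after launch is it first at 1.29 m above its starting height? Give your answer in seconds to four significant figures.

Resolve: vₓ = 18.80 cos 33.8° = 15.62 m/s and v_y0 = 18.80 sin 33.8° = 10.46 m/s.
Height y(t) = 10.46 t − 4.905 t² = 1.29 gives 4.905 t² − 10.46 t + 1.29 = 0.
Quadratic formula: t = (10.46 ± √84.067) / 9.81 = (10.46 ± 9.169) / 9.81 → t = 0.1315 s or 2.001 s.
The first (ascending) time is 0.1315 s.

0.1315 s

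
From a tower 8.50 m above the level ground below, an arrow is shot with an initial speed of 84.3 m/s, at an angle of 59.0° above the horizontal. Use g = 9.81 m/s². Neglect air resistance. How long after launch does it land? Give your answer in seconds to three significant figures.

14.8 s

Components: vₓ = 84.30 cos 59.0° = 43.42 m/s, v_y0 = 84.30 sin 59.0° = 72.26 m/s.
With up positive and y = 0 at the ground: y(t) = 8.50 + (72.26) t − 4.905 t². Setting y = 0 and taking the positive root: t = [72.26 + √(72.26² + 2·9.81·8.50)] / 9.81 = (72.26 + 73.40) / 9.81 = 14.85 s.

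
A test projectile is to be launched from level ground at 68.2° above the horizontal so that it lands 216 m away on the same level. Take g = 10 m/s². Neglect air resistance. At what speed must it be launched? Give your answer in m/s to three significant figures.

56.0 m/s

From R = (v₀² / g) sin 2θ: v₀ = √(gR / sin 2θ).
v₀ = √(10.0 × 216 / sin 136.4°) = √(2160 / 0.6896) = √3132.2 = 55.97 m/s.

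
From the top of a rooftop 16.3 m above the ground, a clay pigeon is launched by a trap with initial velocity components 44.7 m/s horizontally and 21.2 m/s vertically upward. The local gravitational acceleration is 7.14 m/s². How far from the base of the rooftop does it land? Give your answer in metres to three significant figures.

296 m

With up positive and y = 0 at the ground: y(t) = 16.3 + (21.20) t − 3.570 t². Setting y = 0 and taking the positive root: t = [21.20 + √(21.20² + 2·7.14·16.3)] / 7.14 = (21.20 + 26.12) / 7.14 = 6.627 s.
Horizontal distance: R = vₓ t = 44.70 × 6.627 = 296.2 m.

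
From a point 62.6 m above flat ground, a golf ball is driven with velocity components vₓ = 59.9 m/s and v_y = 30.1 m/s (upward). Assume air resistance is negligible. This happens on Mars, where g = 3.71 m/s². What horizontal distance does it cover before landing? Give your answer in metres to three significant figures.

1080 m

With up positive and y = 0 at the ground: y(t) = 62.6 + (30.10) t − 1.855 t². Setting y = 0 and taking the positive root: t = [30.10 + √(30.10² + 2·3.71·62.6)] / 3.71 = (30.10 + 37.02) / 3.71 = 18.09 s.
Horizontal distance: R = vₓ t = 59.90 × 18.09 = 1084 m.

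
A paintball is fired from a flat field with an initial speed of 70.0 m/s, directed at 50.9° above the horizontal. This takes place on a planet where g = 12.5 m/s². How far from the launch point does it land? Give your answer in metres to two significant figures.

380 m

Resolve: vₓ = 70.00 cos 50.9° = 44.15 m/s and v_y0 = 70.00 sin 50.9° = 54.32 m/s.
Time aloft: T = 2 v_y0 / g = 2 × 54.32 / 12.5 = 8.692 s.
Range: R = vₓ T = 44.15 × 8.692 = 383.7 m.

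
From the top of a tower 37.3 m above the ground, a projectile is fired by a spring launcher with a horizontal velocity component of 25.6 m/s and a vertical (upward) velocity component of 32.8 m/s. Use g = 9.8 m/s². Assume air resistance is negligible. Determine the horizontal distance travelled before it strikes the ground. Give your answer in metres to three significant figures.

Vertical motion (up positive, ground at y = 0): 4.900 t² − (32.80) t − 37.3 = 0, so t = (32.80 + √(32.80² + 2·9.80·37.3)) / 9.80 = (32.80 + 42.51) / 9.80 = 7.684 s.
Horizontal distance: R = vₓ t = 25.60 × 7.684 = 196.7 m.

197 m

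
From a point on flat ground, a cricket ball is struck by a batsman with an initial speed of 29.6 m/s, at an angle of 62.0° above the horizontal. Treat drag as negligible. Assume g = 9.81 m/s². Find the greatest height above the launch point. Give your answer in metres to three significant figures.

vₓ = 29.60 cos 62.0° = 13.90 m/s; v_y0 = 29.60 sin 62.0° = 26.14 m/s.
Peak height H = v_y0² / (2g) = 683.05 / 19.62 = 34.81 m.

34.8 m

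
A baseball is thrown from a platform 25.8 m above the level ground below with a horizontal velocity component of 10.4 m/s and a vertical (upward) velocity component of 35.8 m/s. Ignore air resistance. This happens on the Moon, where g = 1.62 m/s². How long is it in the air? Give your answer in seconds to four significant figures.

The projectile lands when y = 25.8 + (35.80) t − ½·1.62·t² = 0. Positive root: t = (35.80 + √(35.80² + 2·1.62·25.8)) / 1.62 = (35.80 + 36.95) / 1.62 = 44.91 s.

44.91 s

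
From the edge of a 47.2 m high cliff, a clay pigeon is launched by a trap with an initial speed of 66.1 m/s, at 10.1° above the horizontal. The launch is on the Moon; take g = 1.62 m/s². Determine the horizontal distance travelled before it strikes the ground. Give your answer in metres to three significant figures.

1150 m

vₓ = 66.10 cos 10.1° = 65.08 m/s; v_y0 = 66.10 sin 10.1° = 11.59 m/s.
The projectile lands when y = 47.2 + (11.59) t − ½·1.62·t² = 0. Positive root: t = (11.59 + √(11.59² + 2·1.62·47.2)) / 1.62 = (11.59 + 16.95) / 1.62 = 17.62 s.
Horizontal distance: R = vₓ t = 65.08 × 17.62 = 1147 m.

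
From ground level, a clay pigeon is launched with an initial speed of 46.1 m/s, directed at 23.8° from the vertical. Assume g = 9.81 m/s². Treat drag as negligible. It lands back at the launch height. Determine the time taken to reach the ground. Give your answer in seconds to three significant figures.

vₓ = 46.10 sin 23.8° = 18.60 m/s; v_y0 = 46.10 cos 23.8° = 42.18 m/s.
Time of flight on level ground: T = 2 v_y0 / g = 2 × 42.18 / 9.81 = 8.599 s.

8.60 s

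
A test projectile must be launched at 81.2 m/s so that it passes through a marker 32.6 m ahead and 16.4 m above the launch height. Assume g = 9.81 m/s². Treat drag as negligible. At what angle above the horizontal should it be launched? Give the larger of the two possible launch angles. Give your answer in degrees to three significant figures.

Trajectory: y = x tanθ − g x² (1 + tan²θ)/(2v₀²). With x = 32.6, y = 16.4, v₀ = 81.2, g = 9.81:
0.7906 tan²θ − 32.6 tanθ + (17.19) = 0.
tanθ = [32.6 ± √(32.6² − 4 × 0.7906 × (17.19))] / (2 × 0.7906) = (32.6 ± 31.76) / 1.581, giving tanθ = 0.5342 or 40.70.
θ = 28.11° or 88.59°; the larger is 88.59°.

88.6°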